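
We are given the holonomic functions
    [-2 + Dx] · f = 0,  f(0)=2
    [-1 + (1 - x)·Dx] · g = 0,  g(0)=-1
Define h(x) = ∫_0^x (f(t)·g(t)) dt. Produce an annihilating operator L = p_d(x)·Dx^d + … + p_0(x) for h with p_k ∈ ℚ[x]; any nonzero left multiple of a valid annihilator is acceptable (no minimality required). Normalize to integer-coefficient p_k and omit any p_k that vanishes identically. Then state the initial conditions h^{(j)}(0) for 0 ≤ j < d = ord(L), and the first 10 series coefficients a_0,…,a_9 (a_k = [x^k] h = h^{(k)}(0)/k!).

f: a_k = 2, 4, 4, 8/3, 4/3, 8/15, 8/45, 16/315, 4/315, 8/2835, …
g: a_k = -1, -1, -1, -1, -1, -1, -1, -1, -1, -1, …
h₀=f·g: eliminate ⇒ L₀, order ≤ 1·1.
h=∫h₀ ⇒ L = L₀·Dx.
L = (3 - 2·x)·Dx + (-1 + x)·Dx^2  (order 2).
h: a_k = 0, -2, -3, -10/3, -19/6, -14/5, -109/45, -662/315, -155/84, -4654/2835, …
ICs: h(0) = 0, h′(0) = -2.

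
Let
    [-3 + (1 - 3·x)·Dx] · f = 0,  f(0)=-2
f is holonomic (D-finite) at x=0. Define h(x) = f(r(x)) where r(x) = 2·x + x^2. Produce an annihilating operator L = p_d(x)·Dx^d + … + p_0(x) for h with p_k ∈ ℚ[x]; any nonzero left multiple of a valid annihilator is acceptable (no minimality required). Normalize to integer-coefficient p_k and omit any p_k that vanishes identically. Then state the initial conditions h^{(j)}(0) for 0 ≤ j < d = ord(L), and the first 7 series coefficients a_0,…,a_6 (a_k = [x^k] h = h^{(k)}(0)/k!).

f: a_k = -2, -6, -18, -54, -162, -486, -1458, …
Substitute x→r, Dx→(1/r')Dx; clear ⇒ L₀.
L = (6 + 6·x) + (-1 + 6·x + 3·x^2)·Dx  (order 1).
h: a_k = -2, -12, -78, -504, -3258, -21060, -136134, …
ICs: h(0) = -2.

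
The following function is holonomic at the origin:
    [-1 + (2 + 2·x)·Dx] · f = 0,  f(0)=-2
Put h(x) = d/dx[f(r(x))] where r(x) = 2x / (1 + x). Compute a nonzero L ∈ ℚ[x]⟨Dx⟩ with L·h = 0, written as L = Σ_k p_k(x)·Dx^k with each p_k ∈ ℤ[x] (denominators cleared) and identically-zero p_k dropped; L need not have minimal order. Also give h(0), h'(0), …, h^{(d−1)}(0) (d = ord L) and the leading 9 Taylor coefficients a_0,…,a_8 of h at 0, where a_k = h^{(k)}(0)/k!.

f: a_k = -2, -1, 1/4, -1/8, 5/64, -7/128, 21/512, -33/1024, 429/16384, …
Substitute x→r, Dx→(1/r')Dx; clear ⇒ L₀.
Derive L from L₀ (diff closure).
L = (-3 - 6·x) + (-1 - 4·x - 3·x^2)·Dx  (order 1).
h: a_k = -2, 6, -15, 37, -375/4, 981/4, -5271/8, 14445/8, -321291/64, …
ICs: h(0) = -2.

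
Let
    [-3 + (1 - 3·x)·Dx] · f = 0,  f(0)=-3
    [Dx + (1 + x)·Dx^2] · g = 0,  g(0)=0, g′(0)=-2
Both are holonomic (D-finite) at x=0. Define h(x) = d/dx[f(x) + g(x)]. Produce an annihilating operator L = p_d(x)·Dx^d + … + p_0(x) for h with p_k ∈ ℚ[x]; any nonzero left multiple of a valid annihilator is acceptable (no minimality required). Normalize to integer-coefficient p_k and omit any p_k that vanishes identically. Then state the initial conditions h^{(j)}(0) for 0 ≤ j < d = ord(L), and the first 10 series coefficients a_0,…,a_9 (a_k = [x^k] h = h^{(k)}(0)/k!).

L = (66 + 18·x) + (52 + 120·x + 36·x^2)·Dx + (-7 + 11·x + 27·x^2 + 9·x^3)·Dx^2  (order 2).
h: a_k = -11, -52, -245, -970, -3647, -13120, -45929, -157462, -531443, -1771468, …
ICs: h(0) = -11, h′(0) = -52.

f: a_k = -3, -9, -27, -81, -243, -729, -2187, -6561, -19683, -59049, …
g: a_k = 0, -2, 1, -2/3, 1/2, -2/5, 1/3, -2/7, 1/4, -2/9, …
f+g: L₀ = lclm(L_f,L_g), ord ≤ 1+2.
h₀' ⇒ L via d/dx closure of L₀.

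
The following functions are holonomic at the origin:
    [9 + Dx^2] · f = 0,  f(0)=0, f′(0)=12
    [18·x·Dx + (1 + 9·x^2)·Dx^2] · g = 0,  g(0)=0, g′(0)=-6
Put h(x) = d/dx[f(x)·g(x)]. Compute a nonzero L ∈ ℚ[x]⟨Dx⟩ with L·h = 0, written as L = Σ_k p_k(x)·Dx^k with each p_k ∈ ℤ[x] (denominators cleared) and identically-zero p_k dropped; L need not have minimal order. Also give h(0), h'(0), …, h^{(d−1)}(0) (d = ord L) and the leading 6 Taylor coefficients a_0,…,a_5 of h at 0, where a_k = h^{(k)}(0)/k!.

f: a_k = 0, 12, 0, -18, 0, 81/10, …
g: a_k = 0, -6, 0, 18, 0, -486/5, …
f·g: L₀ = L_f ⊗_s L_g, ord ≤ 2·2.
h=h₀': d/dx-closure on L₀ ⇒ L.
L = (8910 + 214326·x^2 + 3024621·x^4 + 5668704·x^6 + 6377292·x^8 + 9565938·x^10 + 43046721·x^12) + (5508·x + 207036·x^3 + 1837080·x^5 + 4723920·x^7 + 10628820·x^9 + 19131876·x^11)·Dx + (1080 + 27540·x^2 + 389286·x^4 + 971028·x^6 + 1889568·x^8 + 4251528·x^10 + 9565938·x^12)·Dx^2 + (612·x + 23004·x^3 + 204120·x^5 + 524880·x^7 + 1180980·x^9 + 2125764·x^11)·Dx^3 + (10 + 414·x^2 + 5913·x^4 + 37908·x^6 + 131220·x^8 + 354294·x^10 + 531441·x^12)·Dx^4  (order 4).
h: a_k = 0, -144, 0, 1296, 0, -9234, …
ICs: h(0) = 0, h′(0) = -144, h′′(0) = 0, h′′′(0) = 7776.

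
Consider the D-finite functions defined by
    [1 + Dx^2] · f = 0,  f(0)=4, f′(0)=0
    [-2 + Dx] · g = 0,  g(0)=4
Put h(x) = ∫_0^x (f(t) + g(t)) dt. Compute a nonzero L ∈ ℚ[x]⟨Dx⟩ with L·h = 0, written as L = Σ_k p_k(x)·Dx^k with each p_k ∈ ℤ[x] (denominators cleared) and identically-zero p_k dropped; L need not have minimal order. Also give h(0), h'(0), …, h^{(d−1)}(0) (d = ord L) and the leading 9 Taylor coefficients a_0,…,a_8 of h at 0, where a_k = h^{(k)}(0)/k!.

f: a_k = 4, 0, -2, 0, 1/6, 0, -1/180, 0, 1/10080, …
g: a_k = 4, 8, 8, 16/3, 8/3, 16/15, 16/45, 32/315, 8/315, …
f+g: L₀ = lclm(L_f,L_g), ord ≤ 2+1.
Integrate: L := L₀·Dx.
L = -2·Dx + Dx^2 - 2·Dx^3 + Dx^4  (order 4).
h: a_k = 0, 8, 4, 2, 4/3, 17/30, 8/45, 1/20, 4/315, …
ICs: h(0) = 0, h′(0) = 8, h′′(0) = 8, h′′′(0) = 12.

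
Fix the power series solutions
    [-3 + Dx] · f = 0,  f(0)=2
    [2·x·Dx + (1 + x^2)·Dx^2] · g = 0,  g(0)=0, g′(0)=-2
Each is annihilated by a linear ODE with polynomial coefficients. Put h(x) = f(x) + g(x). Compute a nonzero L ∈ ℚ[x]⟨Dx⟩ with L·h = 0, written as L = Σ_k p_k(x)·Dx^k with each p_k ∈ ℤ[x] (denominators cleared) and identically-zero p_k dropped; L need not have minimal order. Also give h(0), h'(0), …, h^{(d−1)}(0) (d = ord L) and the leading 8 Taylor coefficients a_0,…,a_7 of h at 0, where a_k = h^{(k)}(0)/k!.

L = (6 - 18·x - 18·x^2 - 18·x^3)·Dx + (-11 - 12·x^2 - 9·x^4)·Dx^2 + (3 + 2·x + 6·x^2 + 2·x^3 + 3·x^4)·Dx^3  (order 3).
h: a_k = 2, 4, 9, 29/3, 27/4, 73/20, 81/40, 323/280, …
ICs: h(0) = 2, h′(0) = 4, h′′(0) = 18.

f: a_k = 2, 6, 9, 9, 27/4, 81/20, 81/40, 243/280, …
g: a_k = 0, -2, 0, 2/3, 0, -2/5, 0, 2/7, …
Sum ⇒ L₀ = lclm(L_f,L_g) in ℚ(x)⟨Dx⟩.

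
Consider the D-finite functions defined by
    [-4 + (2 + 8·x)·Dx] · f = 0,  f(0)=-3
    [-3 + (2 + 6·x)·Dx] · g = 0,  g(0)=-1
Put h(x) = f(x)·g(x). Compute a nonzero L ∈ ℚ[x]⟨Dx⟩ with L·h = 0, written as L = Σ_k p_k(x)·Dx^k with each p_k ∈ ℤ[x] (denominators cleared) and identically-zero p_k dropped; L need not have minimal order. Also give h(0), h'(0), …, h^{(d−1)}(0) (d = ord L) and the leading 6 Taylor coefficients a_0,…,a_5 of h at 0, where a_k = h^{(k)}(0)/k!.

L = (-7 - 24·x) + (2 + 14·x + 24·x^2)·Dx  (order 1).
h: a_k = 3, 21/2, -3/8, 21/16, -591/128, 4179/256, …
ICs: h(0) = 3.

f: a_k = -3, -6, 6, -12, 30, -84, …
g: a_k = -1, -3/2, 9/8, -27/16, 405/128, -1701/256, …
Product ⇒ symmetric product L₀, ord ≤ 1.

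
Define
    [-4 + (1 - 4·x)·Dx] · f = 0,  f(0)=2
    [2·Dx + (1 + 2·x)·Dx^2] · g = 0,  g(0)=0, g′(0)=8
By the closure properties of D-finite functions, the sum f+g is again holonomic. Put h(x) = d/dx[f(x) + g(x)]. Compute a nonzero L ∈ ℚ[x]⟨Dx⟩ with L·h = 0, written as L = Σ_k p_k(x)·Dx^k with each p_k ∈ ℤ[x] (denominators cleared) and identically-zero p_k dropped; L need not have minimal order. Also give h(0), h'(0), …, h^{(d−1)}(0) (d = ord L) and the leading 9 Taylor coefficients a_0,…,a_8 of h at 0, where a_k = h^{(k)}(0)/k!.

L = (128 + 64·x) + (44 + 224·x + 128·x^2)·Dx + (-5 + 6·x + 48·x^2 + 32·x^3)·Dx^2  (order 2).
h: a_k = 16, 48, 416, 1984, 10368, 48896, 229888, 1047552, 4720640, …
ICs: h(0) = 16, h′(0) = 48.

f: a_k = 2, 8, 32, 128, 512, 2048, 8192, 32768, 131072, …
g: a_k = 0, 8, -8, 32/3, -16, 128/5, -128/3, 512/7, -128, …
Sum ⇒ L₀ = lclm(L_f,L_g) in ℚ(x)⟨Dx⟩.
Differentiate: ansatz ord ≤ ord L₀ ⇒ L.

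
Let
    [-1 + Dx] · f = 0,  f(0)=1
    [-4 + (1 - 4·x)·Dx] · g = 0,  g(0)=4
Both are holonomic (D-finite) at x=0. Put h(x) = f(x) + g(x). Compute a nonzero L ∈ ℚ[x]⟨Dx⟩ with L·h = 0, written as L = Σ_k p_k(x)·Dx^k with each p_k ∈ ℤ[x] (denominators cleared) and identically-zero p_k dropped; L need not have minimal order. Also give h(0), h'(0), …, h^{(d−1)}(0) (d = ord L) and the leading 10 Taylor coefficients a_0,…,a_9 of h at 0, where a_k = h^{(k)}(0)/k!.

L = (28 + 16·x) + (-31 - 8·x + 16·x^2)·Dx + (3 - 8·x - 16·x^2)·Dx^2  (order 2).
h: a_k = 5, 17, 129/2, 1537/6, 24577/24, 491521/120, 11796481/720, 330301441/5040, 10569646081/40320, 380507258881/362880, …
ICs: h(0) = 5, h′(0) = 17.

f: a_k = 1, 1, 1/2, 1/6, 1/24, 1/120, 1/720, 1/5040, 1/40320, 1/362880, …
g: a_k = 4, 16, 64, 256, 1024, 4096, 16384, 65536, 262144, 1048576, …
f+g: L₀ = lclm(L_f,L_g), ord ≤ 1+1.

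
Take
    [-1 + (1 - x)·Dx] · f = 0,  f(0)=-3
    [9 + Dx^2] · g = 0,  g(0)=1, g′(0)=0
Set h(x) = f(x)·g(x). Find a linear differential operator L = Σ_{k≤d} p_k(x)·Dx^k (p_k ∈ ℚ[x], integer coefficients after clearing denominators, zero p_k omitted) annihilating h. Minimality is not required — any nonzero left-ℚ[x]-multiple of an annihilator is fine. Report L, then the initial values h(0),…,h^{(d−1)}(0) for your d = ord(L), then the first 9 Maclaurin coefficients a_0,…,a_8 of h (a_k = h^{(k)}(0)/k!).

L = (-9 + 9·x) + 2·Dx + (-1 + x)·Dx^2  (order 2).
h: a_k = -3, -3, 21/2, 21/2, 3/8, 3/8, 273/80, 273/80, 13101/4480, …
ICs: h(0) = -3, h′(0) = -3.

f: a_k = -3, -3, -3, -3, -3, -3, -3, -3, -3, …
g: a_k = 1, 0, -9/2, 0, 27/8, 0, -81/80, 0, 729/4480, …
L₀ := L_f ⊗_s L_g (sym. prod.), ord ≤ 2.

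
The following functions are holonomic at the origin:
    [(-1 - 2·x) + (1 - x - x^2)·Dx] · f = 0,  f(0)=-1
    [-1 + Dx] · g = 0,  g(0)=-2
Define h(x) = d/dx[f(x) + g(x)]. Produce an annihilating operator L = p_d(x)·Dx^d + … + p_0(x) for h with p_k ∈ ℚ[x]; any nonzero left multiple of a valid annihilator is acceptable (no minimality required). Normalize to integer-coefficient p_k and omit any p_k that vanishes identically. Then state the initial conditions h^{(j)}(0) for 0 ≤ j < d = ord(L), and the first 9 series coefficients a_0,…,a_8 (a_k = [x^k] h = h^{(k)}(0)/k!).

L = (14 + 46·x + 40·x^2 + 36·x^3 + 6·x^4) + (-17 - 48·x - 41·x^2 - 24·x^3 + 5·x^4 + 2·x^5)·Dx + (3 + 2·x + x^2 - 12·x^3 - 11·x^4 - 2·x^5)·Dx^2  (order 2).
h: a_k = -3, -6, -10, -61/3, -481/12, -4681/60, -52921/360, -685441/2520, -9979201/20160, …
ICs: h(0) = -3, h′(0) = -6.

f: a_k = -1, -1, -2, -3, -5, -8, -13, -21, -34, …
g: a_k = -2, -2, -1, -1/3, -1/12, -1/60, -1/360, -1/2520, -1/20160, …
Sum ⇒ L₀ = lclm(L_f,L_g) in ℚ(x)⟨Dx⟩.
h=h₀': d/dx-closure on L₀ ⇒ L.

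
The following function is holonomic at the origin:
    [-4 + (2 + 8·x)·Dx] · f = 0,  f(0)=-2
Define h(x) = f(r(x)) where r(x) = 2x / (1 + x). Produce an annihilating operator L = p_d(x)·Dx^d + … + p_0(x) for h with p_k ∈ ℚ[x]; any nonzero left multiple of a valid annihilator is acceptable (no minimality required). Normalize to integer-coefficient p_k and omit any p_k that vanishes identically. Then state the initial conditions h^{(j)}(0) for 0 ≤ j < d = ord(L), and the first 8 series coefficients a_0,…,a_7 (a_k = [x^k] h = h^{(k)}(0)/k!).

f: a_k = -2, -4, 4, -8, 20, -56, 168, -528, …
f∘r: x↦r, Dx↦Dx/r' in L_f ⇒ L₀.
L = -4 + (1 + 10·x + 9·x^2)·Dx  (order 1).
h: a_k = -2, -8, 24, -104, 568, -3528, 23640, -166440, …
ICs: h(0) = -2.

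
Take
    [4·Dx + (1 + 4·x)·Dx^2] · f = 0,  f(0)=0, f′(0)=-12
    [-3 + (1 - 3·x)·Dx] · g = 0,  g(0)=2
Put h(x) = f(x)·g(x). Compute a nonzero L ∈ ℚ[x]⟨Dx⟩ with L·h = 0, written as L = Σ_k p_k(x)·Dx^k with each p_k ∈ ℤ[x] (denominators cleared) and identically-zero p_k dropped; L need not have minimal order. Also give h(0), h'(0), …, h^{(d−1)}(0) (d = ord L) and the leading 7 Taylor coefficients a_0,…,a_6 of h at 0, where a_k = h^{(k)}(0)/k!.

f: a_k = 0, -12, 24, -64, 192, -3072/5, 2048, …
g: a_k = 2, 6, 18, 54, 162, 486, 1458, …
Sym-product of L_f,L_g gives L₀ (≤ ord 2).
L = 12 + (2 + 36·x)·Dx + (-1 - x + 12·x^2)·Dx^2  (order 2).
h: a_k = 0, -24, -24, -200, -216, -9384/5, -7672/5, …
ICs: h(0) = 0, h′(0) = -24.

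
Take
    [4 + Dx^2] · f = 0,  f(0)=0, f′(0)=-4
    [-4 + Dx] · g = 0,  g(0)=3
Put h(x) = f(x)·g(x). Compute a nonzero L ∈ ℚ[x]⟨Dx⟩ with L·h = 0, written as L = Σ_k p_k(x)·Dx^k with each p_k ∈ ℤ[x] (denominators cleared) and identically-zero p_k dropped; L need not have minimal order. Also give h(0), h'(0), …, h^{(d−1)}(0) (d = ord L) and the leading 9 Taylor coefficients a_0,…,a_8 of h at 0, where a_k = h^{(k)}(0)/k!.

L = 20 - 8·Dx + Dx^2  (order 2).
h: a_k = 0, -12, -48, -88, -96, -328/5, -352/15, 464/105, 64/5, …
ICs: h(0) = 0, h′(0) = -12.

f: a_k = 0, -4, 0, 8/3, 0, -8/15, 0, 16/315, 0, …
g: a_k = 3, 12, 24, 32, 32, 128/5, 256/15, 1024/105, 512/105, …
f·g: L₀ = L_f ⊗_s L_g, ord ≤ 2·1.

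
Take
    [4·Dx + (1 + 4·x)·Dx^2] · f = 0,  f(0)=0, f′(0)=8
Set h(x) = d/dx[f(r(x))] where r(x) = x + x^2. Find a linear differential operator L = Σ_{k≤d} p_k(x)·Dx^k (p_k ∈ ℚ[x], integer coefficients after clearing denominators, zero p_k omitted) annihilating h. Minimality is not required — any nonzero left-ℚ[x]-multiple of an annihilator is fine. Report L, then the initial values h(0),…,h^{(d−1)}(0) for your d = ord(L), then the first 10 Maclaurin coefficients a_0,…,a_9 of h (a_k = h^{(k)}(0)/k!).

f: a_k = 0, 8, -16, 128/3, -128, 2048/5, -4096/3, 32768/7, -16384, 524288/9, …
f∘r: x↦r, Dx↦Dx/r' in L_f ⇒ L₀.
h=h₀': d/dx-closure on L₀ ⇒ L.
L = 2 + (1 + 2·x)·Dx  (order 1).
h: a_k = 8, -16, 32, -64, 128, -256, 512, -1024, 2048, -4096, …
ICs: h(0) = 8.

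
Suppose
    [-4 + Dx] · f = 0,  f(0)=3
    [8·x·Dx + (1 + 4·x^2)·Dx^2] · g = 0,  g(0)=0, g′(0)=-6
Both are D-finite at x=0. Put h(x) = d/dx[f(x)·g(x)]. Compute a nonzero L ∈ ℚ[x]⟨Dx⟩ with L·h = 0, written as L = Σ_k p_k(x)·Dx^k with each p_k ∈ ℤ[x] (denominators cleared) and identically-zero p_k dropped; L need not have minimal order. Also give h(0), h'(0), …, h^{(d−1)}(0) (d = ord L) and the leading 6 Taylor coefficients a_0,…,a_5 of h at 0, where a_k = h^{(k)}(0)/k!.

f: a_k = 3, 12, 24, 32, 32, 128/5, …
g: a_k = 0, -6, 0, 8, 0, -96/5, …
Product ⇒ symmetric product L₀, ord ≤ 2.
Differentiate: ansatz ord ≤ ord L₀ ⇒ L.
L = (8 - 64·x + 224·x^2 - 256·x^3 + 256·x^4) + (-6 + 24·x - 88·x^2 + 96·x^3 - 128·x^4)·Dx + (1 - 2·x + 8·x^2 - 8·x^3 + 16·x^4)·Dx^2  (order 2).
h: a_k = -18, -144, -360, -384, -288, -768, …
ICs: h(0) = -18, h′(0) = -144.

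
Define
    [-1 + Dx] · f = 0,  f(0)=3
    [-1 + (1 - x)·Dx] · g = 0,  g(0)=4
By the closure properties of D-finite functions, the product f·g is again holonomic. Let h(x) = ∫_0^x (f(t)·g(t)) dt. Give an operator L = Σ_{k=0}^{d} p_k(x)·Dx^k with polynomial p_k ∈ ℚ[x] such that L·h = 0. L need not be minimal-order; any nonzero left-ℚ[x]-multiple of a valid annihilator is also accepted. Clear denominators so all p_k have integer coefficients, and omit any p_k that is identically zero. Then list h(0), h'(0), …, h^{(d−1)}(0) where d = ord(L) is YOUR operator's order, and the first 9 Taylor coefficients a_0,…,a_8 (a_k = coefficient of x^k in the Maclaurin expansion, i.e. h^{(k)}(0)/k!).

L = (2 - x)·Dx + (-1 + x)·Dx^2  (order 2).
h: a_k = 0, 12, 12, 10, 8, 13/2, 163/30, 1957/420, 685/168, …
ICs: h(0) = 0, h′(0) = 12.

f: a_k = 3, 3, 3/2, 1/2, 1/8, 1/40, 1/240, 1/1680, 1/13440, …
g: a_k = 4, 4, 4, 4, 4, 4, 4, 4, 4, …
h₀=f·g: eliminate ⇒ L₀, order ≤ 1·1.
h=∫h₀ ⇒ L = L₀·Dx.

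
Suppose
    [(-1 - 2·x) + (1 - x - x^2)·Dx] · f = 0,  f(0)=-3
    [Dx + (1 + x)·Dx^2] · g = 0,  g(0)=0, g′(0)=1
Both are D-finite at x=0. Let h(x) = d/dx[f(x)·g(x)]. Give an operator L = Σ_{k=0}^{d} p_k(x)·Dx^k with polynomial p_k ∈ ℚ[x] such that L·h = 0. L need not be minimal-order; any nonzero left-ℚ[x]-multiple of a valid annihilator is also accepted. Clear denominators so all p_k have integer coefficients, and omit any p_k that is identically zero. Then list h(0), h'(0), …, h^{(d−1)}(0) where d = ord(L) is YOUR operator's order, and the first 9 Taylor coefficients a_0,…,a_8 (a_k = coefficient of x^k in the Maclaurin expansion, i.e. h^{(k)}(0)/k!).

L = (26 + 54·x + 36·x^2) + (7 + 37·x + 60·x^2 + 28·x^3)·Dx + (-3 - 4·x + 6·x^2 + 11·x^3 + 4·x^4)·Dx^2  (order 2).
h: a_k = -3, -3, -33/2, -25, -247/4, -543/5, -4323/20, -13609/35, -40227/56, …
ICs: h(0) = -3, h′(0) = -3.

f: a_k = -3, -3, -6, -9, -15, -24, -39, -63, -102, …
g: a_k = 0, 1, -1/2, 1/3, -1/4, 1/5, -1/6, 1/7, -1/8, …
Sym-product of L_f,L_g gives L₀ (≤ ord 2).
h=h₀': d/dx-closure on L₀ ⇒ L.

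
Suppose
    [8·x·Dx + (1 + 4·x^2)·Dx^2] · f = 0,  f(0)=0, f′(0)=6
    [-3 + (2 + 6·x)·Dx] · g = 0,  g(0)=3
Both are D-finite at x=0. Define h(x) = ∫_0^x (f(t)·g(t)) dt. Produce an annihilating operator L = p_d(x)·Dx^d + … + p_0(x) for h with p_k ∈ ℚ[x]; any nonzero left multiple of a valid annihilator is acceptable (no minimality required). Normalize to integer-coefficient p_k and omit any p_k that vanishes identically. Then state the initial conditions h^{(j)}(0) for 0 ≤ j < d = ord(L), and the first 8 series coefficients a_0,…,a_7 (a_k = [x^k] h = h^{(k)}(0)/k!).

f: a_k = 0, 6, 0, -8, 0, 96/5, 0, -384/7, …
g: a_k = 3, 9/2, -27/8, 81/16, -1215/128, 5103/256, -45927/1024, 216513/2048, …
L₀ := L_f ⊗_s L_g (sym. prod.), ord ≤ 2.
h=∫h₀ ⇒ L = L₀·Dx.
L = (27 - 48·x - 36·x^2)·Dx + (-12 - 4·x + 144·x^2 + 144·x^3)·Dx^2 + (4 + 24·x + 52·x^2 + 96·x^3 + 144·x^4)·Dx^3  (order 3).
h: a_k = 0, 0, 9, 9, -177/16, -9/8, 2949/640, 105921/4480, …
ICs: h(0) = 0, h′(0) = 0, h′′(0) = 18.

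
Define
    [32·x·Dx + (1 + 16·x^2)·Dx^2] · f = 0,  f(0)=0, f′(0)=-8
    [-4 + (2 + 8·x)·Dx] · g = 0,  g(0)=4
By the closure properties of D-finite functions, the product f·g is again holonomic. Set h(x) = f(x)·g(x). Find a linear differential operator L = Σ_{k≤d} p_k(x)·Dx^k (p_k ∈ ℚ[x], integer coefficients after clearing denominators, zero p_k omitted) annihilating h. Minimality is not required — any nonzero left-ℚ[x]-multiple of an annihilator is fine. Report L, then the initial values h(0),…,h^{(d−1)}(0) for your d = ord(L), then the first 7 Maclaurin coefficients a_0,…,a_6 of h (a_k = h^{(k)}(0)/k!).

L = (12 - 64·x - 64·x^2) + (-4 + 16·x + 192·x^2 + 256·x^3)·Dx + (1 + 8·x + 32·x^2 + 128·x^3 + 256·x^4)·Dx^2  (order 2).
h: a_k = 0, -32, -64, 704/3, 640/3, -24896/15, -52352/15, …
ICs: h(0) = 0, h′(0) = -32.

f: a_k = 0, -8, 0, 128/3, 0, -2048/5, 0, …
g: a_k = 4, 8, -8, 16, -40, 112, -336, …
L₀ := L_f ⊗_s L_g (sym. prod.), ord ≤ 2.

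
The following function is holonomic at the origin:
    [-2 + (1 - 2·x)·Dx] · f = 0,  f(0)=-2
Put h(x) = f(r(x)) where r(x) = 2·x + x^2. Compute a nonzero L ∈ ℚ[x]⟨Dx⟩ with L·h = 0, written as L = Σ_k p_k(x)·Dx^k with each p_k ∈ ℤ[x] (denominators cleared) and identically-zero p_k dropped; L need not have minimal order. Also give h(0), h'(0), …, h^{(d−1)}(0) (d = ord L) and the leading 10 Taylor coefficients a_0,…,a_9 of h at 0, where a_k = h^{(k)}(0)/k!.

L = (4 + 4·x) + (-1 + 4·x + 2·x^2)·Dx  (order 1).
h: a_k = -2, -8, -36, -160, -712, -3168, -14096, -62720, -279072, -1241728, …
ICs: h(0) = -2.

f: a_k = -2, -4, -8, -16, -32, -64, -128, -256, -512, -1024, …
Change of var in L_f (x↦r) gives L₀.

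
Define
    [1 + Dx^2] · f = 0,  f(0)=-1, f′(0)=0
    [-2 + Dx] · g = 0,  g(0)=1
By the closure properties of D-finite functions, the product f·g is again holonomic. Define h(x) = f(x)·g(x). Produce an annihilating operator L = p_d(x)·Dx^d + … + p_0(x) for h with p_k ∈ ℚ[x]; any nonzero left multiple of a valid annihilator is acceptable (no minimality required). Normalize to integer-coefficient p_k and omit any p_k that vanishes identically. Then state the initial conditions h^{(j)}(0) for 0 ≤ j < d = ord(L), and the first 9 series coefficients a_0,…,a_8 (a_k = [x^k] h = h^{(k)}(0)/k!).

L = 5 - 4·Dx + Dx^2  (order 2).
h: a_k = -1, -2, -3/2, -1/3, 7/24, 19/60, 13/80, 139/2520, 527/40320, …
ICs: h(0) = -1, h′(0) = -2.

f: a_k = -1, 0, 1/2, 0, -1/24, 0, 1/720, 0, -1/40320, …
g: a_k = 1, 2, 2, 4/3, 2/3, 4/15, 4/45, 8/315, 2/315, …
f·g: L₀ = L_f ⊗_s L_g, ord ≤ 2·1.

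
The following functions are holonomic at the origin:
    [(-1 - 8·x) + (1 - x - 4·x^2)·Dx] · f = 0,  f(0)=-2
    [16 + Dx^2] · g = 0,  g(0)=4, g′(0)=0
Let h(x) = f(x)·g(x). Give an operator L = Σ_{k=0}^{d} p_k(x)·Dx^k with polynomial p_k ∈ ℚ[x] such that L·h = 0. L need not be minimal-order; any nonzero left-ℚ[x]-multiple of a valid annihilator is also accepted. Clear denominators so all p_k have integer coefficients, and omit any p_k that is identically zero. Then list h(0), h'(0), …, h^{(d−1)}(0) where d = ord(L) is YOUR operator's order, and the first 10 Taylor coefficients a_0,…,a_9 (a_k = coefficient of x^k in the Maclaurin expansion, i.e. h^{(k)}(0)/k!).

f: a_k = -2, -2, -10, -18, -58, -130, -362, -882, -2330, -5858, …
g: a_k = 4, 0, -32, 0, 128/3, 0, -1024/45, 0, 2048/315, 0, …
L₀ := L_f ⊗_s L_g (sym. prod.), ord ≤ 2.
L = (-8 + 16·x + 64·x^2) + (2 + 16·x)·Dx + (-1 + x + 4·x^2)·Dx^2  (order 2).
h: a_k = -8, -8, 24, -8, 8/3, -88/3, 1208/45, -4072/45, 136/35, -112792/315, …
ICs: h(0) = -8, h′(0) = -8.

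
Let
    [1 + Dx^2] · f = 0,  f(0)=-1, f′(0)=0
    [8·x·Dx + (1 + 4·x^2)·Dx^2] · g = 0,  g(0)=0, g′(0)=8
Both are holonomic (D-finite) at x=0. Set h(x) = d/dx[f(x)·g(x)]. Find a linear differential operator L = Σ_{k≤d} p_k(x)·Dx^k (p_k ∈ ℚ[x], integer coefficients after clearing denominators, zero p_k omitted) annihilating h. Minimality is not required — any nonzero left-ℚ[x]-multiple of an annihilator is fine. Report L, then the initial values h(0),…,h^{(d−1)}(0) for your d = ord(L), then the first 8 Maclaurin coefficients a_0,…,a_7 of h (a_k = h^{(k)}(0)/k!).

L = (3893 + 34584·x^2 + 286832·x^4 + 57600·x^6 + 768·x^8 - 10240·x^10 + 4096·x^12) + (2192·x + 44864·x^3 + 156160·x^5 + 51200·x^7 + 20480·x^9 + 16384·x^11)·Dx + (3978 + 36208·x^2 + 296160·x^4 + 76288·x^6 + 9728·x^8 - 4096·x^10 + 8192·x^12)·Dx^2 + (2192·x + 44864·x^3 + 156160·x^5 + 51200·x^7 + 20480·x^9 + 16384·x^11)·Dx^3 + (85 + 1624·x^2 + 9328·x^4 + 18688·x^6 + 8960·x^8 + 6144·x^10 + 4096·x^12)·Dx^4  (order 4).
h: a_k = -8, 0, 44, 0, -469/3, 0, 54431/90, 0, …
ICs: h(0) = -8, h′(0) = 0, h′′(0) = 88, h′′′(0) = 0.

f: a_k = -1, 0, 1/2, 0, -1/24, 0, 1/720, 0, …
g: a_k = 0, 8, 0, -32/3, 0, 128/5, 0, -512/7, …
Sym-product of L_f,L_g gives L₀ (≤ ord 4).
Differentiate: ansatz ord ≤ ord L₀ ⇒ L.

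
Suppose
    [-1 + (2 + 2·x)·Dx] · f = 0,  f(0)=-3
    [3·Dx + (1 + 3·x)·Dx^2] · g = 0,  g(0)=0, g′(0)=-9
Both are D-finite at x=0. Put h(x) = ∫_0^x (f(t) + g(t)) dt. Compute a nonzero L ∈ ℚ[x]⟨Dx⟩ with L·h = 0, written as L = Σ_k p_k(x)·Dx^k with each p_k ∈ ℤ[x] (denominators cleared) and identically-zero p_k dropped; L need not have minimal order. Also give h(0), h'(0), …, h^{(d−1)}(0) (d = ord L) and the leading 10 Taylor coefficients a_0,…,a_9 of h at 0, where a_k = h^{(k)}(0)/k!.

L = (27 + 9·x)·Dx^2 + (69 + 126·x + 45·x^2)·Dx^3 + (10 + 46·x + 54·x^2 + 18·x^3)·Dx^4  (order 4).
h: a_k = 0, -3, -21/4, 37/8, -435/64, 7791/640, -62243/2560, 373311/7168, -13437621/114688, 8958095/32768, …
ICs: h(0) = 0, h′(0) = -3, h′′(0) = -21/2, h′′′(0) = 111/4.

f: a_k = -3, -3/2, 3/8, -3/16, 15/128, -21/256, 63/1024, -99/2048, 1287/32768, -2145/65536, …
g: a_k = 0, -9, 27/2, -27, 243/4, -729/5, 729/2, -6561/7, 19683/8, -6561, …
L₀ := lclm(L_f,L_g); ord L₀ ≤ 1+2.
Integrate: L := L₀·Dx.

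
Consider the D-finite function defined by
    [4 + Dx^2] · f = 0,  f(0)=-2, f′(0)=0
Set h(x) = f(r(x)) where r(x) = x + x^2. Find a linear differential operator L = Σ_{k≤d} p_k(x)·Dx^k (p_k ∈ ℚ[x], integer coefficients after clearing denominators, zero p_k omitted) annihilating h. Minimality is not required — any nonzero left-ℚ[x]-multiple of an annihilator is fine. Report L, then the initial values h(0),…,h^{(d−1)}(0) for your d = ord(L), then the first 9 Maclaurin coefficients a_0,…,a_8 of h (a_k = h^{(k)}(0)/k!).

f: a_k = -2, 0, 4, 0, -4/3, 0, 8/45, 0, -4/315, …
f∘r: x↦r, Dx↦Dx/r' in L_f ⇒ L₀.
L = (4 + 24·x + 48·x^2 + 32·x^3) - 2·Dx + (1 + 2·x)·Dx^2  (order 2).
h: a_k = -2, 0, 4, 8, 8/3, -16/3, -352/45, -64/15, 416/315, …
ICs: h(0) = -2, h′(0) = 0.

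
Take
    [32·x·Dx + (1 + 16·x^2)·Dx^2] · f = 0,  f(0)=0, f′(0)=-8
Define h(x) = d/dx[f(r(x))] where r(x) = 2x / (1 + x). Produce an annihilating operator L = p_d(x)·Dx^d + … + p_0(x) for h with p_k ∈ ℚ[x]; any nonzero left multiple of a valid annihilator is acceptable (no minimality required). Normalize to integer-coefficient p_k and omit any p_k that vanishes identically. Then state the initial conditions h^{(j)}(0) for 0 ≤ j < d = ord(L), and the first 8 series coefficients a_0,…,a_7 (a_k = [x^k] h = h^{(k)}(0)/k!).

f: a_k = 0, -8, 0, 128/3, 0, -2048/5, 0, 32768/7, …
Substitute x→r, Dx→(1/r')Dx; clear ⇒ L₀.
Differentiate: ansatz ord ≤ ord L₀ ⇒ L.
L = (2 + 130·x) + (1 + 2·x + 65·x^2)·Dx  (order 1).
h: a_k = -16, 32, 976, -4032, -55376, 372832, 2853776, -29941632, …
ICs: h(0) = -16.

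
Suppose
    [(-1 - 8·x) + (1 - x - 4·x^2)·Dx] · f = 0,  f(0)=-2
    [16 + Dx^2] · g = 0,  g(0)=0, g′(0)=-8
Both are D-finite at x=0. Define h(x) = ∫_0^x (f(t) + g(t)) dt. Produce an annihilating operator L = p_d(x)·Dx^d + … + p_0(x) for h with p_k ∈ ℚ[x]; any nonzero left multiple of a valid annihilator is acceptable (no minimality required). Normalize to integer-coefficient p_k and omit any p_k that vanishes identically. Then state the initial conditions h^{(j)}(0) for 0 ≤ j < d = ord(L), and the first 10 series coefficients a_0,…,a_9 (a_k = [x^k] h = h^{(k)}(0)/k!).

L = (560 + 4608·x + 1664·x^2 + 6144·x^3 + 10240·x^4 + 16384·x^5)·Dx + (-208 + 272·x + 896·x^2 - 1408·x^3 - 1536·x^4 + 6144·x^5 + 8192·x^6)·Dx^2 + (35 + 288·x + 104·x^2 + 384·x^3 + 640·x^4 + 1024·x^5)·Dx^3 + (-13 + 17·x + 56·x^2 - 88·x^3 - 96·x^4 + 384·x^5 + 512·x^6)·Dx^4  (order 4).
h: a_k = 0, -2, -5, -10/3, 5/6, -58/5, -1103/45, -362/7, -137891/1260, -2330/9, …
ICs: h(0) = 0, h′(0) = -2, h′′(0) = -10, h′′′(0) = -20.

f: a_k = -2, -2, -10, -18, -58, -130, -362, -882, -2330, -5858, …
g: a_k = 0, -8, 0, 64/3, 0, -256/15, 0, 2048/315, 0, -4096/2835, …
Weyl lclm of L_f,L_g ⇒ L₀ (ord ≤ 3).
Integrate: L := L₀·Dx.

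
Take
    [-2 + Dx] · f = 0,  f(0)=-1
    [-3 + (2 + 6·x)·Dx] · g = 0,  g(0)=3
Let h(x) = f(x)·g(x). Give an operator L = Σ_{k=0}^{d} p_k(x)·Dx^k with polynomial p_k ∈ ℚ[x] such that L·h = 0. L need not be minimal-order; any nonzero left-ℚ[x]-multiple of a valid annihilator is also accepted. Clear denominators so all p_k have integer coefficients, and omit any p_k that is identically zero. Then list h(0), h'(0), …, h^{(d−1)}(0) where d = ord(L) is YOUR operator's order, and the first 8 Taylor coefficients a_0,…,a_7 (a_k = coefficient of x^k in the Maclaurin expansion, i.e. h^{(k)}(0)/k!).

f: a_k = -1, -2, -2, -4/3, -2/3, -4/15, -4/45, -8/315, …
g: a_k = 3, 9/2, -27/8, 81/16, -1215/128, 5103/256, -45927/1024, 216513/2048, …
h₀=f·g: eliminate ⇒ L₀, order ≤ 1·1.
L = (-7 - 12·x) + (2 + 6·x)·Dx  (order 1).
h: a_k = -3, -21/2, -93/8, -181/16, -241/128, -13279/1280, 276497/15360, -9930589/215040, …
ICs: h(0) = -3.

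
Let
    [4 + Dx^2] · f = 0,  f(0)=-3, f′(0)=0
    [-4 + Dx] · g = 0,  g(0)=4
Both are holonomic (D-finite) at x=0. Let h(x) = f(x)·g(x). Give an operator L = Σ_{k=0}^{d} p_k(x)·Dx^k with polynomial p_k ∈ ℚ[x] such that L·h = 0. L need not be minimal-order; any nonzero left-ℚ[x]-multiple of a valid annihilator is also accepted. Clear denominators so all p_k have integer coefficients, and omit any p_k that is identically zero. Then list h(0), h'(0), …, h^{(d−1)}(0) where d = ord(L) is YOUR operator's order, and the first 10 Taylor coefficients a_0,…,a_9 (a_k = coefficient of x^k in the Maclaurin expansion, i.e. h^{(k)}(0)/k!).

f: a_k = -3, 0, 6, 0, -2, 0, 4/15, 0, -2/105, 0, …
g: a_k = 4, 16, 32, 128/3, 128/3, 512/15, 1024/45, 4096/315, 2048/315, 8192/2835, …
h₀=f·g: eliminate ⇒ L₀, order ≤ 2·1.
L = 20 - 8·Dx + Dx^2  (order 2).
h: a_k = -12, -48, -72, -32, 56, 608/5, 624/5, 8896/105, 4216/105, 11488/945, …
ICs: h(0) = -12, h′(0) = -48.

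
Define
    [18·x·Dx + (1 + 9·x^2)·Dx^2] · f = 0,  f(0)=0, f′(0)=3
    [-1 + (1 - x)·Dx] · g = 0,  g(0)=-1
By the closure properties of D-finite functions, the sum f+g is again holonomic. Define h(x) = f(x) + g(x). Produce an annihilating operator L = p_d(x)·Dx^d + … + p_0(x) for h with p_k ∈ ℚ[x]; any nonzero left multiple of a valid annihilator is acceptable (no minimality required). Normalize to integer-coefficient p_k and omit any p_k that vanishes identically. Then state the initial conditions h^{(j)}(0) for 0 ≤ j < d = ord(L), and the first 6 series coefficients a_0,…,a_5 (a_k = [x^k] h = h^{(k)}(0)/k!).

L = (18 - 72·x - 486·x^2)·Dx + (-12 + 18·x + 180·x^2 - 486·x^3)·Dx^2 + (1 + 8·x + 72·x^3 - 81·x^4)·Dx^3  (order 3).
h: a_k = -1, 2, -1, -10, -1, 238/5, …
ICs: h(0) = -1, h′(0) = 2, h′′(0) = -2.

f: a_k = 0, 3, 0, -9, 0, 243/5, …
g: a_k = -1, -1, -1, -1, -1, -1, …
f+g: L₀ = lclm(L_f,L_g), ord ≤ 2+1.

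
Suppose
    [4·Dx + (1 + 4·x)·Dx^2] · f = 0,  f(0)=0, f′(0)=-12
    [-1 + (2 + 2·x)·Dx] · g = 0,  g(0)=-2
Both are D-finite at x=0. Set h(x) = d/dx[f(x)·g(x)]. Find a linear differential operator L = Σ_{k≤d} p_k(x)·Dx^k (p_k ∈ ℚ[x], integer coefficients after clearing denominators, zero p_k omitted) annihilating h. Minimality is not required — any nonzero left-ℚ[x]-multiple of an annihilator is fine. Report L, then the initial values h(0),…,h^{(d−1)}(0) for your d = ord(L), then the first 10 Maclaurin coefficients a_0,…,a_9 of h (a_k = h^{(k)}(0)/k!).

f: a_k = 0, -12, 24, -64, 192, -3072/5, 2048, -49152/7, 24576, -262144/3, …
g: a_k = -2, -1, 1/4, -1/8, 5/64, -7/128, 21/512, -33/1024, 429/16384, -715/32768, …
Product ⇒ symmetric product L₀, ord ≤ 2.
Differentiate: ansatz ord ≤ ord L₀ ⇒ L.
L = (-83 - 40·x + 16·x^2) + (-196 - 372·x - 48·x^2 + 128·x^3)·Dx + (-20 - 104·x - 84·x^2 + 64·x^3 + 64·x^4)·Dx^2  (order 2).
h: a_k = 24, -72, 303, -1250, 81349/16, -1643073/80, 52913387/640, -372033667/1120, 38220269991/28672, -459788313275/86016, …
ICs: h(0) = 24, h′(0) = -72.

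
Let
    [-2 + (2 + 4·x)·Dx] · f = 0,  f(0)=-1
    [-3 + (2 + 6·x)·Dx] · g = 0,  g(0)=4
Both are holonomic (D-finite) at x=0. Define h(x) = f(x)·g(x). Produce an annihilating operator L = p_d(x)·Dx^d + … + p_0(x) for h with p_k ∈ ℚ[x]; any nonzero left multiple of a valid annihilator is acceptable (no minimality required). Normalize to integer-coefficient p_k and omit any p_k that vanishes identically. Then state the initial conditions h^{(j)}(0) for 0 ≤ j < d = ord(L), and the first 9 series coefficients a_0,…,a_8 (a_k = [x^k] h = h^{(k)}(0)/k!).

L = (-5 - 12·x) + (2 + 10·x + 12·x^2)·Dx  (order 1).
h: a_k = -4, -10, 1/2, -5/4, 101/32, -515/64, 5301/256, -27525/512, 1153005/8192, …
ICs: h(0) = -4.

f: a_k = -1, -1, 1/2, -1/2, 5/8, -7/8, 21/16, -33/16, 429/128, …
g: a_k = 4, 6, -9/2, 27/4, -405/32, 1701/64, -15309/256, 72171/512, -2814669/8192, …
Product ⇒ symmetric product L₀, ord ≤ 1.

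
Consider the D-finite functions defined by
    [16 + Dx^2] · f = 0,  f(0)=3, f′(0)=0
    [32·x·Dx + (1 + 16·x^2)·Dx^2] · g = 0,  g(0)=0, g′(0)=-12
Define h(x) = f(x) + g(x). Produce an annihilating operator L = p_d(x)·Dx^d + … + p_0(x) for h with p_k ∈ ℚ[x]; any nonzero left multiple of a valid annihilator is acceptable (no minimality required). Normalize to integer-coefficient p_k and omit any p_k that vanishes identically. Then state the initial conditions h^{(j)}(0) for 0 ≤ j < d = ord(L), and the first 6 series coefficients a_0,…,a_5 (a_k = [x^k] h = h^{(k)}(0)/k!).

f: a_k = 3, 0, -24, 0, 32, 0, …
g: a_k = 0, -12, 0, 64, 0, -3072/5, …
L₀ := lclm(L_f,L_g); ord L₀ ≤ 2+2.
L = (-5632·x + 114688·x^3 + 131072·x^5)·Dx + (-16 + 1792·x^2 + 36864·x^4 + 65536·x^6)·Dx^2 + (-352·x + 7168·x^3 + 8192·x^5)·Dx^3 + (-1 + 112·x^2 + 2304·x^4 + 4096·x^6)·Dx^4  (order 4).
h: a_k = 3, -12, -24, 64, 32, -3072/5, …
ICs: h(0) = 3, h′(0) = -12, h′′(0) = -48, h′′′(0) = 384.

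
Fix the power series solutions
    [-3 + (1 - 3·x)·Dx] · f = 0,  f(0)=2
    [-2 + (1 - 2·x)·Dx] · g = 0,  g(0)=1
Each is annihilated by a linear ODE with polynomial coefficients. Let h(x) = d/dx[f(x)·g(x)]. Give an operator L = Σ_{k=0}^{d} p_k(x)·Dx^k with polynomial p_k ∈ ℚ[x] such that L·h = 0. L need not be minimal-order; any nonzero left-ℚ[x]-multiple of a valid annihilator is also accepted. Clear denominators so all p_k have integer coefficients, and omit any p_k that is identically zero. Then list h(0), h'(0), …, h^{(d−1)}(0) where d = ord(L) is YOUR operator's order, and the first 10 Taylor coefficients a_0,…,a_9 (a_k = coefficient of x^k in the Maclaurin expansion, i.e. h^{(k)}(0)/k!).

f: a_k = 2, 6, 18, 54, 162, 486, 1458, 4374, 13122, 39366, …
g: a_k = 1, 2, 4, 8, 16, 32, 64, 128, 256, 512, …
h₀=f·g: eliminate ⇒ L₀, order ≤ 1·1.
h=h₀': d/dx-closure on L₀ ⇒ L.
L = (38 - 180·x + 216·x^2) + (-5 + 37·x - 90·x^2 + 72·x^3)·Dx  (order 1).
h: a_k = 10, 76, 390, 1688, 6650, 24708, 88270, 306736, 1044450, 3501980, …
ICs: h(0) = 10.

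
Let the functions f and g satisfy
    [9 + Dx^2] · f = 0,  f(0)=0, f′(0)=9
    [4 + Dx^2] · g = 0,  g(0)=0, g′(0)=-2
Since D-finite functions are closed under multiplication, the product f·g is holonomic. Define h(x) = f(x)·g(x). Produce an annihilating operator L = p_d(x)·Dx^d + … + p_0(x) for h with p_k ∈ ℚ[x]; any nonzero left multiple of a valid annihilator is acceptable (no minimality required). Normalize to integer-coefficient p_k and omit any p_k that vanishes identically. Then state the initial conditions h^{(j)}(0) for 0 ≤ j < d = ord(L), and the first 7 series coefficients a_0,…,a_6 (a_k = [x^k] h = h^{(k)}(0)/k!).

L = 25 + 26·Dx^2 + Dx^4  (order 4).
h: a_k = 0, 0, -18, 0, 39, 0, -651/20, …
ICs: h(0) = 0, h′(0) = 0, h′′(0) = -36, h′′′(0) = 0.

f: a_k = 0, 9, 0, -27/2, 0, 243/40, 0, …
g: a_k = 0, -2, 0, 4/3, 0, -4/15, 0, …
f·g: L₀ = L_f ⊗_s L_g, ord ≤ 2·2.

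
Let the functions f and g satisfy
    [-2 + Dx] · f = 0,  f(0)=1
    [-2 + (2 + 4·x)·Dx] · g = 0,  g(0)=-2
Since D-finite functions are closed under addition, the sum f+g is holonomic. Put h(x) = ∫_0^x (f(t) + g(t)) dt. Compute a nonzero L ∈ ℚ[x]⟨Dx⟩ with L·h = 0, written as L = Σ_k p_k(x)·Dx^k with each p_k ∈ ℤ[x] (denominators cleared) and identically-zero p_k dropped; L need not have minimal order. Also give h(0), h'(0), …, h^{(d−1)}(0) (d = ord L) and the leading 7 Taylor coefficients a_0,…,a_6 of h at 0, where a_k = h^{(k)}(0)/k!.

f: a_k = 1, 2, 2, 4/3, 2/3, 4/15, 4/45, …
g: a_k = -2, -2, 1, -1, 5/4, -7/4, 21/8, …
Sum ⇒ L₀ = lclm(L_f,L_g) in ℚ(x)⟨Dx⟩.
h=∫₀ˣh₀: take L = L₀·Dx.
L = (6 + 8·x)·Dx + (-5 - 16·x - 16·x^2)·Dx^2 + (1 + 6·x + 8·x^2)·Dx^3  (order 3).
h: a_k = 0, -1, 0, 1, 1/12, 23/60, -89/360, …
ICs: h(0) = 0, h′(0) = -1, h′′(0) = 0.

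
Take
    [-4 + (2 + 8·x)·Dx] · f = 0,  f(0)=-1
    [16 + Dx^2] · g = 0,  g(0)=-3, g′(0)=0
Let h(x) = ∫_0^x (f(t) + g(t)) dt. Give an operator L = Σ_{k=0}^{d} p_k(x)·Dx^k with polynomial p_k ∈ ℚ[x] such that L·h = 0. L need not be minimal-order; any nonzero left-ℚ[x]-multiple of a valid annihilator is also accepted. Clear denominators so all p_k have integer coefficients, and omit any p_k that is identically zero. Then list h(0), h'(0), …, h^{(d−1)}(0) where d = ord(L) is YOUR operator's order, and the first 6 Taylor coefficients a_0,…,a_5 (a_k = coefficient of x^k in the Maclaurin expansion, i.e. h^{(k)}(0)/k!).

L = (-224 - 1024·x - 2048·x^2)·Dx + (48 + 704·x + 3072·x^2 + 4096·x^3)·Dx^2 + (-14 - 64·x - 128·x^2)·Dx^3 + (3 + 44·x + 192·x^2 + 256·x^3)·Dx^4  (order 4).
h: a_k = 0, -4, -1, 26/3, -1, -22/5, …
ICs: h(0) = 0, h′(0) = -4, h′′(0) = -2, h′′′(0) = 52.

f: a_k = -1, -2, 2, -4, 10, -28, …
g: a_k = -3, 0, 24, 0, -32, 0, …
Weyl lclm of L_f,L_g ⇒ L₀ (ord ≤ 3).
h=∫₀ˣh₀: take L = L₀·Dx.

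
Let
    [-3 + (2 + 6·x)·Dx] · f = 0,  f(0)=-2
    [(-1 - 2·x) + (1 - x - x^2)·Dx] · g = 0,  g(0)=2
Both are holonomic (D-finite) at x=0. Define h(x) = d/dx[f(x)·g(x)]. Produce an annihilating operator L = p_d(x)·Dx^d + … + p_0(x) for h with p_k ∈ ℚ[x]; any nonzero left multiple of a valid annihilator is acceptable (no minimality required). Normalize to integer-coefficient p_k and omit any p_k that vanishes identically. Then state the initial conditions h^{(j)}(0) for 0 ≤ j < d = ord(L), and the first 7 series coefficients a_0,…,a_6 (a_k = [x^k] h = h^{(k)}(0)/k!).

L = (19 + 186·x + 321·x^2 + 210·x^3 + 135·x^4) + (-10 - 34·x - 6·x^2 + 50·x^3 + 114·x^4 + 54·x^5)·Dx  (order 1).
h: a_k = -10, -19, -315/4, -739/8, -24295/64, -30117/128, -917847/512, …
ICs: h(0) = -10.

f: a_k = -2, -3, 9/4, -27/8, 405/64, -1701/128, 15309/512, …
g: a_k = 2, 2, 4, 6, 10, 16, 26, …
h₀=f·g: eliminate ⇒ L₀, order ≤ 1·1.
h₀' ⇒ L via d/dx closure of L₀.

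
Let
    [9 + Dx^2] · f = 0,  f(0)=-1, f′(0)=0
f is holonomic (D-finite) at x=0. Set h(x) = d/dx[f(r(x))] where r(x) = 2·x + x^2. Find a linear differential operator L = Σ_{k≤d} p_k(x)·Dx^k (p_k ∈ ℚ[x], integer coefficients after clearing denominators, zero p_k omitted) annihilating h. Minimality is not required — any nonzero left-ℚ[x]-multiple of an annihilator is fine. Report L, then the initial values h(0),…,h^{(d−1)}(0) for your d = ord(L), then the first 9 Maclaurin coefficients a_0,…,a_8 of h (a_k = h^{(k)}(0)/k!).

f: a_k = -1, 0, 9/2, 0, -27/8, 0, 81/80, 0, -729/4480, …
h₀=f(r): pull back L_f along r ⇒ L₀.
Differentiate: ansatz ord ≤ ord L₀ ⇒ L.
L = (39 + 144·x + 216·x^2 + 144·x^3 + 36·x^4) + (-3 - 3·x)·Dx + (1 + 2·x + x^2)·Dx^2  (order 2).
h: a_k = 0, 36, 54, -198, -540, -486/5, 5859/5, 55431/35, -1458/35, …
ICs: h(0) = 0, h′(0) = 36.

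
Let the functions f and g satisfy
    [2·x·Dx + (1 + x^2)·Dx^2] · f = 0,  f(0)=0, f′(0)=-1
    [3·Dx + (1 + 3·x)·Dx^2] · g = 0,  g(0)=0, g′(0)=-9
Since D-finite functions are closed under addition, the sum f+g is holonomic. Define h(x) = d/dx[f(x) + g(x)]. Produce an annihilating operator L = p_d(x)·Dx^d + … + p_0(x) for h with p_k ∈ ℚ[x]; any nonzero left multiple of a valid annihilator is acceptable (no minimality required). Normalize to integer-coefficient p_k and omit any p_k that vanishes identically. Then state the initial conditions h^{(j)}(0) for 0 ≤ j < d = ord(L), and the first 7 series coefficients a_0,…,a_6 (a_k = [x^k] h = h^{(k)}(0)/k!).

L = (-6 - 54·x + 18·x^2 + 18·x^3) + (-20 - 12·x - 48·x^2 + 36·x^3 + 36·x^4)·Dx + (-3 - 7·x + 6·x^2 + 2·x^3 + 9·x^4 + 9·x^5)·Dx^2  (order 2).
h: a_k = -10, 27, -80, 243, -730, 2187, -6560, …
ICs: h(0) = -10, h′(0) = 27.

f: a_k = 0, -1, 0, 1/3, 0, -1/5, 0, …
g: a_k = 0, -9, 27/2, -27, 243/4, -729/5, 729/2, …
Sum ⇒ L₀ = lclm(L_f,L_g) in ℚ(x)⟨Dx⟩.
Differentiate: ansatz ord ≤ ord L₀ ⇒ L.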